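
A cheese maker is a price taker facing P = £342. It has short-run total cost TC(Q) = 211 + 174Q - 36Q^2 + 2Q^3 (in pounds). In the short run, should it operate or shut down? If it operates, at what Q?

Produce at Q = 14

Strip out fixed cost: VC = 174Q - 36Q^2 + 2Q^3. Then AVC = 174 - 36Q + 2Q^2 and MC = 174 - 72Q + 6Q^2.
The AVC parabola has its vertex at Q = 36/4 = 9, where AVC = 174 - 36·9 + 2·9^2 = £12.
Because £342 ≥ £12, revenue can cover variable cost; the firm operates.
Solving P = MC: -168 - 72Q + 6Q^2 = 0 ⇒ Q = -2 or 14. On the upward-sloping branch, Q* = 14.
Check: AVC at Q = 14 is £62 ≤ P, so revenue covers variable cost.
Profit = P·Q − TC = 342·14 − 1079 = £3709.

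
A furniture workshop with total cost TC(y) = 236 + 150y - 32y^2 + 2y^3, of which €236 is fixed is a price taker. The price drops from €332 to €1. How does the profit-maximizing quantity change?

AVC = 150 - 32y + 2y^2, minimized at y = 8 where min AVC = €22. MC = 150 - 64y + 6y^2.
At P = €332 ≥ min AVC, set P = MC on the rising branch: y = 13.
At P = €1 < min AVC = €22, price no longer covers variable cost at any output, so the firm shuts down: y = 0.

Output falls from 13 to 0 (the firm shuts down)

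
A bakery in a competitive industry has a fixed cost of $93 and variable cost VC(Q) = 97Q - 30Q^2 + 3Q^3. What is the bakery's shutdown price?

$22 per unit

The shutdown price is the minimum of AVC. VC = 97Q - 30Q^2 + 3Q^3, so AVC = 97 - 30Q + 3Q^2.
dAVC/dQ = -30 + 6Q = 0 gives Q = 5. min AVC = 97 - 30·5 + 3·5^2 = 22.
For P < $22 the firm produces nothing.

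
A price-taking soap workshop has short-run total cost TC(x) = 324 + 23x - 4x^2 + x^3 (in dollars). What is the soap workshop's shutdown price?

The firm shuts down when price falls below the minimum of average variable cost. AVC = VC/x = 23 - 4x + x^2.
dAVC/dx = -4 + 2x = 0 gives x = 2. min AVC = 23 - 4·2 + 2^2 = 19.
For P < $19 the firm produces nothing.

$19 per unit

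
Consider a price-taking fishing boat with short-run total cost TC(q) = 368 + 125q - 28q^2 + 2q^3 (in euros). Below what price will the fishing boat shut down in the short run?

The firm shuts down when price falls below the minimum of average variable cost. AVC = VC/q = 125 - 28q + 2q^2.
At the minimum of AVC, MC = AVC. MC = 125 - 56q + 6q^2; setting MC = AVC gives 4q^2 - 28q = 0, so q = 7. min AVC = 27.
For P < €27 the firm produces nothing.

€27 per unit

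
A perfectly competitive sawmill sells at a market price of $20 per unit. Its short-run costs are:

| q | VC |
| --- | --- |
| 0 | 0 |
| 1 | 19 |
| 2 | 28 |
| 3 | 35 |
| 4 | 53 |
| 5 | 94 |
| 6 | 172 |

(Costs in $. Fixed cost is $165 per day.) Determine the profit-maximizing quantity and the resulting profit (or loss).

q = 4; profit = -$138

Tabulate TR − TC: q=0: -165; q=1: -164; q=2: -153; q=3: -140; q=4: -138; q=5: -159; q=6: -217.
Profit is maximized at q = 4. AVC there is 53/4 = $13.25 ≤ P, so producing beats shutting down (which would give -$165).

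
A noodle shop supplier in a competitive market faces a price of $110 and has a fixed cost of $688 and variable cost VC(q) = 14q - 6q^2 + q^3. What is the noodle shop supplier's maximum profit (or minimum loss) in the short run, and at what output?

AVC = 14 - 6q + q^2 has its minimum $5 at q = 3; price $110 clears that bar, so the firm operates.
With MC = 14 - 12q + 3q^2, P = MC on the upward-sloping part at q* = 8.
TR = 110·8 = 880. TC = 688 + 240 = 928. Profit = 880 − 928 = -$48.
Shutting down would mean losing the fixed cost of $688, so operating at a loss of $48 is better by $640.

Profit = -$48 at q = 8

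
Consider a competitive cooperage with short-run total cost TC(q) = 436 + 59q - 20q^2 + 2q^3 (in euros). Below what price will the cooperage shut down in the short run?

The shutdown price is the minimum of AVC. VC = 59q - 20q^2 + 2q^3, so AVC = 59 - 20q + 2q^2.
dAVC/dq = -20 + 4q = 0 gives q = 5. min AVC = 59 - 20·5 + 2·5^2 = 9.
For P < €9 the firm produces nothing.

€9 per unit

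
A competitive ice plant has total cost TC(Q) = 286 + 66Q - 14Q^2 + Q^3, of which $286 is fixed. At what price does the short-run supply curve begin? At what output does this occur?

$17 per unit, at Q = 7

Short-run supply begins at min AVC. From VC = 66Q - 14Q^2 + Q^3, AVC = 66 - 14Q + Q^2.
At the minimum of AVC, MC = AVC. MC = 66 - 28Q + 3Q^2; setting MC = AVC gives 2Q^2 - 14Q = 0, so Q = 7. min AVC = 17.
The firm shuts down for any P below $17.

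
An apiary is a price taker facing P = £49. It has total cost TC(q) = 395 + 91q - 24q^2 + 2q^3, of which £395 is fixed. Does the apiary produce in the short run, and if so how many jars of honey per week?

Produce at q = 7

Strip out fixed cost: VC = 91q - 24q^2 + 2q^3. Then AVC = 91 - 24q + 2q^2 and MC = 91 - 48q + 6q^2.
AVC hits its minimum where MC = AVC, at q = 6, giving min AVC = 91 - 24·6 + 2·6^2 = £19.
Because £49 ≥ £19, revenue can cover variable cost; the firm operates.
Set P = MC: 49 = 91 - 48q + 6q^2 → 42 - 48q + 6q^2 = 0. The roots are q = 1 and q = 7; the profit-maximizing output is on the rising part of MC, so q* = 7.
Check: AVC at q = 7 is £21 ≤ P, so revenue covers variable cost.
Profit = P·q − TC = 49·7 − 542 = -£199, a loss, but smaller than the £395 fixed cost the firm would lose by shutting down.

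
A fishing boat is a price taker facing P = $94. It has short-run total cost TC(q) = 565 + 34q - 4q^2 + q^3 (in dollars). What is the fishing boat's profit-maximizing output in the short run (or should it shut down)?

From TC, MC = TC'(q) = 34 - 8q + 3q^2 and AVC = VC/q = 34 - 4q + q^2.
The AVC parabola has its vertex at q = 4/2 = 2, where AVC = 34 - 4·2 + 2^2 = $30.
Because $94 ≥ $30, revenue can cover variable cost; the firm operates.
Solving P = MC: -60 - 8q + 3q^2 = 0 ⇒ q = -10/3 or 6. On the upward-sloping branch, q* = 6.
Check: AVC at q = 6 is $46 ≤ P, so revenue covers variable cost.
Profit = P·q − TC = 94·6 − 841 = -$277, a loss, but smaller than the $565 fixed cost the firm would lose by shutting down.

Produce at q = 6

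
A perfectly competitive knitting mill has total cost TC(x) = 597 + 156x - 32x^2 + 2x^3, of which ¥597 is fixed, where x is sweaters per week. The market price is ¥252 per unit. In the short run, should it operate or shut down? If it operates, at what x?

From TC, MC = TC'(x) = 156 - 64x + 6x^2 and AVC = VC/x = 156 - 32x + 2x^2.
The AVC parabola has its vertex at x = 32/4 = 8, where AVC = 156 - 32·8 + 2·8^2 = ¥28.
Since P = ¥252 ≥ min AVC = ¥28, price covers variable cost and the firm should produce.
Solving P = MC: -96 - 64x + 6x^2 = 0 ⇒ x = -4/3 or 12. On the upward-sloping branch, x* = 12.
Check: AVC at x = 12 is ¥60 ≤ P, so revenue covers variable cost.
Profit = P·x − TC = 252·12 − 1317 = ¥1707.

Produce at x = 12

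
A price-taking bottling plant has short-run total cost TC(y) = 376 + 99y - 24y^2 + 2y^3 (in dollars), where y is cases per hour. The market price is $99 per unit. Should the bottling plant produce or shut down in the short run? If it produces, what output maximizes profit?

Produce at y = 8

Variable cost is VC = 99y - 24y^2 + 2y^3, so AVC = VC/y = 99 - 24y + 2y^2 and MC = dTC/dy = 99 - 48y + 6y^2.
The AVC parabola has its vertex at y = 24/4 = 6, where AVC = 99 - 24·6 + 2·6^2 = $27.
Because $99 ≥ $27, revenue can cover variable cost; the firm operates.
P = MC gives -48y + 6y^2 = 0, with roots 0 and 8. Take the larger (rising MC): y* = 8.
Check: AVC at y = 8 is $35 ≤ P, so revenue covers variable cost.
Profit = P·y − TC = 99·8 − 656 = $136.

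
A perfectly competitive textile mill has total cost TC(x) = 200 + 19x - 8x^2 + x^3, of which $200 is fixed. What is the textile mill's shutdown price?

$3 per unit

Short-run supply begins at min AVC. From VC = 19x - 8x^2 + x^3, AVC = 19 - 8x + x^2.
At the minimum of AVC, MC = AVC. MC = 19 - 16x + 3x^2; setting MC = AVC gives 2x^2 - 8x = 0, so x = 4. min AVC = 3.
The firm shuts down for any P below $3.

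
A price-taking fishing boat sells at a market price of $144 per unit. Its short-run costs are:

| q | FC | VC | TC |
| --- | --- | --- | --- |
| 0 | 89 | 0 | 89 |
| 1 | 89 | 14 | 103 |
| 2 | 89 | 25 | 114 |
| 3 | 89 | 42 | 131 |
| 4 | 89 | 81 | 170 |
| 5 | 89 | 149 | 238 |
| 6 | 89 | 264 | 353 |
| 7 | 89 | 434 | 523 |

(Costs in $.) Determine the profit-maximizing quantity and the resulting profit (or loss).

Tabulate TR − TC: q=0: -89; q=1: 41; q=2: 174; q=3: 301; q=4: 406; q=5: 482; q=6: 511; q=7: 485.
Profit is maximized at q = 6. AVC there is 264/6 = $44 ≤ P, so producing beats shutting down (which would give -$89).

q = 6; profit = $511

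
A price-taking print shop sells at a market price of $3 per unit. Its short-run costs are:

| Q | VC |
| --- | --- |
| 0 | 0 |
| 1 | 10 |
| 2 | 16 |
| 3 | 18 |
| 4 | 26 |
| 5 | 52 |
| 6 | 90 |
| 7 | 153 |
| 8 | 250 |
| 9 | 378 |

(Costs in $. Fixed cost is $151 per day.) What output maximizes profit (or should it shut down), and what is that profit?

Compute π = P·Q − TC at each output: Q=0: -151; Q=1: -158; Q=2: -161; Q=3: -160; Q=4: -165; Q=5: -188; Q=6: -223; Q=7: -283; Q=8: -377; Q=9: -502.
Profit is highest at Q = 0. Equivalently, the lowest AVC in the table is 18/3 ≈ $6 at Q = 3, and P = $3 falls below it — price never covers variable cost, so the firm shuts down and loses only its fixed cost.

Q = 0 (shut down); profit = -$151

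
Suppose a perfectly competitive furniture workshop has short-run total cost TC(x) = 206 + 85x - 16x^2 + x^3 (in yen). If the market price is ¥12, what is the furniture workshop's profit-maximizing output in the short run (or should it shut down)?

Strip out fixed cost: VC = 85x - 16x^2 + x^3. Then AVC = 85 - 16x + x^2 and MC = 85 - 32x + 3x^2.
AVC hits its minimum where MC = AVC, at x = 8, giving min AVC = 85 - 16·8 + 8^2 = ¥21.
Since P = ¥12 < min AVC = ¥21, price fails to cover variable cost at any output.
Shutting down limits the loss to fixed cost, ¥206.

Shut down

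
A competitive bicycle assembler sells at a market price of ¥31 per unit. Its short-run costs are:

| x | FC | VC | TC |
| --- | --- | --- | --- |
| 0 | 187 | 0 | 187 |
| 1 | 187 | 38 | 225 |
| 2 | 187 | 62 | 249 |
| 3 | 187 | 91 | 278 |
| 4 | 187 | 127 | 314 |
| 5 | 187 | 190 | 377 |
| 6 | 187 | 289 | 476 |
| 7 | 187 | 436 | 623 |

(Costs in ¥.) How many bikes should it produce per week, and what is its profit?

Compute π = P·x − TC at each output: x=0: -187; x=1: -194; x=2: -187; x=3: -185; x=4: -190; x=5: -222; x=6: -290; x=7: -406.
Profit is maximized at x = 3. AVC there is 91/3 = ¥30.33 ≤ P, so producing beats shutting down (which would give -¥187).

x = 3; profit = -¥185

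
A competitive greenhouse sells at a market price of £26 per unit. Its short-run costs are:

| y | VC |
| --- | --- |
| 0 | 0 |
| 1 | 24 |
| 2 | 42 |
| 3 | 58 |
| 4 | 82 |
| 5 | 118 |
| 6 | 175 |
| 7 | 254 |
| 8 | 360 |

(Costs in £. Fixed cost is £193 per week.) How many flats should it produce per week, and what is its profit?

y = 4; profit = -£171

Profit at each row (π = 26y − TC): y=0: -193; y=1: -191; y=2: -183; y=3: -173; y=4: -171; y=5: -181; y=6: -212; y=7: -265; y=8: -345.
Profit is maximized at y = 4. AVC there is 82/4 = £20.50 ≤ P, so producing beats shutting down (which would give -£193).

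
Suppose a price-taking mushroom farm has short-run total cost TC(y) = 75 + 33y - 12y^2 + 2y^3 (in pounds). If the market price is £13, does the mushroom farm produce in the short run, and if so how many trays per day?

From TC, MC = TC'(y) = 33 - 24y + 6y^2 and AVC = VC/y = 33 - 12y + 2y^2.
AVC hits its minimum where MC = AVC, at y = 3, giving min AVC = 33 - 12·3 + 2·3^2 = £15.
P = £13 lies below min AVC = £15; no output level covers variable cost.
Shutting down limits the loss to fixed cost, £75.

Shut down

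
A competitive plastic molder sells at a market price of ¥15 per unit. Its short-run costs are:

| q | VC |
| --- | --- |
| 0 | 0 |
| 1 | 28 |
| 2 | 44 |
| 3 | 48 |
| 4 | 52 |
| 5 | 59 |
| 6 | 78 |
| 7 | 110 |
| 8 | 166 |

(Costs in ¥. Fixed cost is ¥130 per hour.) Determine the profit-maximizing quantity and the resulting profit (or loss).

q = 5; profit = -¥114

Profit at each row (π = 15q − TC): q=0: -130; q=1: -143; q=2: -144; q=3: -133; q=4: -122; q=5: -114; q=6: -118; q=7: -135; q=8: -176.
Profit is maximized at q = 5. AVC there is 59/5 = ¥11.80 ≤ P, so producing beats shutting down (which would give -¥130).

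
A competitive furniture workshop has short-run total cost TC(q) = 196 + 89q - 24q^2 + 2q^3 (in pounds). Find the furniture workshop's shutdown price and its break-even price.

AVC = 89 - 24q + 2q^2; minimized at q = 6, giving min AVC = £17. That is the shutdown price.
ATC = 196/q + 89 - 24q + 2q^2. Setting dATC/dq = −196/q^2 − 24 + 4q = 0 gives q = 7 (since 4·7^3 − 24·7^2 = 196).
min ATC = 196/7 + 89 − 24·7 + 2·7^2 = £47. That is the break-even price.
Between these two prices the firm operates at a loss; above £47 it earns a profit.

Shutdown price = £17; break-even price = £47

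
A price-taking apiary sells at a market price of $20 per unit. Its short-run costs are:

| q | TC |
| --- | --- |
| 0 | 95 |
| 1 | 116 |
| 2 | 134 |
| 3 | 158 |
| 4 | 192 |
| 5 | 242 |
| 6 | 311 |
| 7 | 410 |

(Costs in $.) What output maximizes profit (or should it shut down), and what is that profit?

q = 2; profit = -$94

Tabulate TR − TC: q=0: -95; q=1: -96; q=2: -94; q=3: -98; q=4: -112; q=5: -142; q=6: -191; q=7: -270.
Profit is maximized at q = 2. AVC there is 39/2 = $19.50 ≤ P, so producing beats shutting down (which would give -$95).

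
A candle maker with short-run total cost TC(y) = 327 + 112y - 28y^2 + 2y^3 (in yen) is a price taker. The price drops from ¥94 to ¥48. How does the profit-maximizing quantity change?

Output falls from 9 to 8

MC = 112 - 56y + 6y^2; the shutdown threshold is min AVC = ¥14 (at y = 7).
At P = ¥94 ≥ min AVC, set P = MC on the rising branch: y = 9.
At P = ¥48 ≥ min AVC, set P = MC: y = 8. The firm stays open but cuts output.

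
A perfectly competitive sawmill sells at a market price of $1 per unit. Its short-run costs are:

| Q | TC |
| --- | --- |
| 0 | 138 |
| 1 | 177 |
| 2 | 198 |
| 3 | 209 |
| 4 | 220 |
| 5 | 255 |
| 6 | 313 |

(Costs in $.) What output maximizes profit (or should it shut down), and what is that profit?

Q = 0 (shut down); profit = -$138

Tabulate TR − TC: Q=0: -138; Q=1: -176; Q=2: -196; Q=3: -206; Q=4: -216; Q=5: -250; Q=6: -307.
Profit is highest at Q = 0. Equivalently, the lowest AVC in the table is 82/4 ≈ $20.50 at Q = 4, and P = $1 falls below it — price never covers variable cost, so the firm shuts down and loses only its fixed cost.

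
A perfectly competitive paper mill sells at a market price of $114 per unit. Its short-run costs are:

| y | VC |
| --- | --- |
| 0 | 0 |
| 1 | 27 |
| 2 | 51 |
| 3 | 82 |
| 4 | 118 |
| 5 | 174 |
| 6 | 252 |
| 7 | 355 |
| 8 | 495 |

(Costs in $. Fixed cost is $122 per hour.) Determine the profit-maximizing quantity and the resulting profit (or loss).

Compute π = P·y − TC at each output: y=0: -122; y=1: -35; y=2: 55; y=3: 138; y=4: 216; y=5: 274; y=6: 310; y=7: 321; y=8: 295.
Profit is maximized at y = 7. AVC there is 355/7 = $50.71 ≤ P, so producing beats shutting down (which would give -$122).

y = 7; profit = $321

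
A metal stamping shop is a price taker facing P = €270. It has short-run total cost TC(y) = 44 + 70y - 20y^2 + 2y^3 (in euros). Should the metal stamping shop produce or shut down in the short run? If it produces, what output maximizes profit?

Variable cost is VC = 70y - 20y^2 + 2y^3, so AVC = VC/y = 70 - 20y + 2y^2 and MC = dTC/dy = 70 - 40y + 6y^2.
The AVC parabola has its vertex at y = 20/4 = 5, where AVC = 70 - 20·5 + 2·5^2 = €20.
Since P = €270 ≥ min AVC = €20, price covers variable cost and the firm should produce.
Set P = MC: 270 = 70 - 40y + 6y^2 → -200 - 40y + 6y^2 = 0. The roots are y = -10/3 and y = 10; the profit-maximizing output is on the rising part of MC, so y* = 10.
Check: AVC at y = 10 is €70 ≤ P, so revenue covers variable cost.
Profit = P·y − TC = 270·10 − 744 = €1956.

Produce at y = 10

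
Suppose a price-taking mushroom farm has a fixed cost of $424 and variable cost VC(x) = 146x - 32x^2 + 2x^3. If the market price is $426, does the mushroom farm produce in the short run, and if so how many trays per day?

Produce at x = 14

Variable cost is VC = 146x - 32x^2 + 2x^3, so AVC = VC/x = 146 - 32x + 2x^2 and MC = dTC/dx = 146 - 64x + 6x^2.
AVC hits its minimum where MC = AVC, at x = 8, giving min AVC = 146 - 32·8 + 2·8^2 = $18.
P = $426 exceeds min AVC = $18, so the firm stays open.
Solving P = MC: -280 - 64x + 6x^2 = 0 ⇒ x = -10/3 or 14. On the upward-sloping branch, x* = 14.
Check: AVC at x = 14 is $90 ≤ P, so revenue covers variable cost.
Profit = P·x − TC = 426·14 − 1684 = $4280.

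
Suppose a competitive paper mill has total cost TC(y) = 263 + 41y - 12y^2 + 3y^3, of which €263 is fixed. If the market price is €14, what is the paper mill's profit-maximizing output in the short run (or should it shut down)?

Shut down

Strip out fixed cost: VC = 41y - 12y^2 + 3y^3. Then AVC = 41 - 12y + 3y^2 and MC = 41 - 24y + 9y^2.
AVC hits its minimum where MC = AVC, at y = 2, giving min AVC = 41 - 12·2 + 3·2^2 = €29.
With P < min AVC (€14 < €29), every unit sold adds to the loss.
Shutting down limits the loss to fixed cost, €263.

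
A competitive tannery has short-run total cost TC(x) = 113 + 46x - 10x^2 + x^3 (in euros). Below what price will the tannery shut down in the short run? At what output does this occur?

Short-run supply begins at min AVC. From VC = 46x - 10x^2 + x^3, AVC = 46 - 10x + x^2.
dAVC/dx = -10 + 2x = 0 gives x = 5. min AVC = 46 - 10·5 + 5^2 = 21.
For P < €21 the firm produces nothing.

€21 per unit, at x = 5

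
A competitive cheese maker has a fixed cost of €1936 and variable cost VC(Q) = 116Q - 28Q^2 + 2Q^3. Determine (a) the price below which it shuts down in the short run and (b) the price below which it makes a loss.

Shutdown price = €18; break-even price = €226

AVC = 116 - 28Q + 2Q^2; minimized at Q = 7, giving min AVC = €18. That is the shutdown price.
ATC = 1936/Q + 116 - 28Q + 2Q^2. Setting dATC/dQ = −1936/Q^2 − 28 + 4Q = 0 gives Q = 11 (since 4·11^3 − 28·11^2 = 1936).
min ATC = 1936/11 + 116 − 28·11 + 2·11^2 = €226. That is the break-even price.
For €18 ≤ P < €226 the firm produces at a loss; below €18 it shuts down.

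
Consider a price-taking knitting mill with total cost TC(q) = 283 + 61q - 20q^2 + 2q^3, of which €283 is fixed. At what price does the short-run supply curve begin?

The shutdown price is the minimum of AVC. VC = 61q - 20q^2 + 2q^3, so AVC = 61 - 20q + 2q^2.
dAVC/dq = -20 + 4q = 0 gives q = 5. min AVC = 61 - 20·5 + 2·5^2 = 11.
The firm shuts down for any P below €11.

€11 per unit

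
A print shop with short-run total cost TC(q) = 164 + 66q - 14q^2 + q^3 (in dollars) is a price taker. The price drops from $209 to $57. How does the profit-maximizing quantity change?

Output falls from 13 to 9

MC = 66 - 28q + 3q^2; the shutdown threshold is min AVC = $17 (at q = 7).
With P = $209 above the shutdown price, P = MC gives q = 13.
At P = $57 ≥ min AVC, set P = MC: q = 9. The firm stays open but cuts output.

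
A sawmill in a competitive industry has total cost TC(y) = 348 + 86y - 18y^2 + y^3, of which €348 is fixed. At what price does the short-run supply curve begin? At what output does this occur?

The shutdown price is the minimum of AVC. VC = 86y - 18y^2 + y^3, so AVC = 86 - 18y + y^2.
At the minimum of AVC, MC = AVC. MC = 86 - 36y + 3y^2; setting MC = AVC gives 2y^2 - 18y = 0, so y = 9. min AVC = 5.
For P < €5 the firm produces nothing.

€5 per unit, at y = 9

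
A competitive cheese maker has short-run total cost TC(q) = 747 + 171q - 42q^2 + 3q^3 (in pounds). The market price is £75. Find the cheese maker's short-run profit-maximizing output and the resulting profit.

Profit = -£363 at q = 8

AVC = 171 - 42q + 3q^2; min AVC = £24 at q = 7. Since P = £75 ≥ min AVC, the firm produces.
MC = 171 - 84q + 9q^2. Setting P = MC and taking the root on the rising branch gives q* = 8.
TR = 75·8 = 600. TC = 747 + 216 = 963. Profit = 600 − 963 = -£363.
By producing, the firm covers all variable cost plus £384 of fixed cost; shutting down would lose the full £747.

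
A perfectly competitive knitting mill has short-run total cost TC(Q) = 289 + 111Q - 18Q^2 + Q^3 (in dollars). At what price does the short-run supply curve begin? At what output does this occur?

The firm shuts down when price falls below the minimum of average variable cost. AVC = VC/Q = 111 - 18Q + Q^2.
dAVC/dQ = -18 + 2Q = 0 gives Q = 9. min AVC = 111 - 18·9 + 9^2 = 30.
So the shutdown price is $30.

$30 per unit, at Q = 9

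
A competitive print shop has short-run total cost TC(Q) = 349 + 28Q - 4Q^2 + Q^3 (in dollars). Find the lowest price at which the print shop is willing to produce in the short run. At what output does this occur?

$24 per unit, at Q = 2

The firm shuts down when price falls below the minimum of average variable cost. AVC = VC/Q = 28 - 4Q + Q^2.
dAVC/dQ = -4 + 2Q = 0 gives Q = 2. min AVC = 28 - 4·2 + 2^2 = 24.
So the shutdown price is $24.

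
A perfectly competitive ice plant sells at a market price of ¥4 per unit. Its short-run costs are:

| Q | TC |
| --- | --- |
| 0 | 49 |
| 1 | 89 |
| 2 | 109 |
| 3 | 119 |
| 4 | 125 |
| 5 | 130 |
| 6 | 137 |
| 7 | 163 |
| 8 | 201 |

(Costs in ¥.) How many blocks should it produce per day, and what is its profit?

Q = 0 (shut down); profit = -¥49

Profit at each row (π = 4Q − TC): Q=0: -49; Q=1: -85; Q=2: -101; Q=3: -107; Q=4: -109; Q=5: -110; Q=6: -113; Q=7: -135; Q=8: -169.
Profit is highest at Q = 0. Equivalently, the lowest AVC in the table is 88/6 ≈ ¥14.67 at Q = 6, and P = ¥4 falls below it — price never covers variable cost, so the firm shuts down and loses only its fixed cost.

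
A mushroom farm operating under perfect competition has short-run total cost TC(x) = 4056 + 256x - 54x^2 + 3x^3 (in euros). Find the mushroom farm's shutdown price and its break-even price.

Shutdown price = €13; break-even price = €373

Shutdown price = min AVC. AVC = 256 - 54x + 3x^2, with vertex at x = 9 and minimum €13.
ATC = 4056/x + 256 - 54x + 3x^2. Setting dATC/dx = −4056/x^2 − 54 + 6x = 0 gives x = 13 (since 6·13^3 − 54·13^2 = 4056).
min ATC = 4056/13 + 256 − 54·13 + 3·13^2 = €373. That is the break-even price.
Between these two prices the firm operates at a loss; above €373 it earns a profit.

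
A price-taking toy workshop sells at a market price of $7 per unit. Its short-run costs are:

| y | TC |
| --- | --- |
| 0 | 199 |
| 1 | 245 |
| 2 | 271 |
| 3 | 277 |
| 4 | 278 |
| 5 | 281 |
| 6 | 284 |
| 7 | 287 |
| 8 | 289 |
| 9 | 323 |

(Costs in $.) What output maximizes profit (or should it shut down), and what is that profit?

y = 0 (shut down); profit = -$199

Compute π = P·y − TC at each output: y=0: -199; y=1: -238; y=2: -257; y=3: -256; y=4: -250; y=5: -246; y=6: -242; y=7: -238; y=8: -233; y=9: -260.
Profit is highest at y = 0. Equivalently, the lowest AVC in the table is 90/8 ≈ $11.25 at y = 8, and P = $7 falls below it — price never covers variable cost, so the firm shuts down and loses only its fixed cost.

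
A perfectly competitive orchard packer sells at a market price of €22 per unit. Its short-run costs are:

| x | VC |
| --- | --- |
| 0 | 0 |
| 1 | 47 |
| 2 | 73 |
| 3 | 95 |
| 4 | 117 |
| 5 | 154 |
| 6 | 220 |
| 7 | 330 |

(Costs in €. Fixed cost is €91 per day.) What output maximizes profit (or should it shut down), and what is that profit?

x = 0 (shut down); profit = -€91

Compute π = P·x − TC at each output: x=0: -91; x=1: -116; x=2: -120; x=3: -120; x=4: -120; x=5: -135; x=6: -179; x=7: -267.
Profit is highest at x = 0. Equivalently, the lowest AVC in the table is 117/4 ≈ €29.25 at x = 4, and P = €22 falls below it — price never covers variable cost, so the firm shuts down and loses only its fixed cost.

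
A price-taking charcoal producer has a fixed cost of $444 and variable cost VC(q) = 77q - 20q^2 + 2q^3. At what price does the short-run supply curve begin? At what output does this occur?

Short-run supply begins at min AVC. From VC = 77q - 20q^2 + 2q^3, AVC = 77 - 20q + 2q^2.
dAVC/dq = -20 + 4q = 0 gives q = 5. min AVC = 77 - 20·5 + 2·5^2 = 27.
For P < $27 the firm produces nothing.

$27 per unit, at q = 5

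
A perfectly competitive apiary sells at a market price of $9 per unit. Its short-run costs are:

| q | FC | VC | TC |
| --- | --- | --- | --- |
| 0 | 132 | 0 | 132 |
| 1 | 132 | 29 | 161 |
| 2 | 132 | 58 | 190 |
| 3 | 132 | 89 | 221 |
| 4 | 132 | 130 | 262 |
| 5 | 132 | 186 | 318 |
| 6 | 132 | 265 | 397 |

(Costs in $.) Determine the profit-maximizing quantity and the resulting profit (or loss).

q = 0 (shut down); profit = -$132

Compute π = P·q − TC at each output: q=0: -132; q=1: -152; q=2: -172; q=3: -194; q=4: -226; q=5: -273; q=6: -343.
Profit is highest at q = 0. Equivalently, the lowest AVC in the table is 29/1 ≈ $29 at q = 1, and P = $9 falls below it — price never covers variable cost, so the firm shuts down and loses only its fixed cost.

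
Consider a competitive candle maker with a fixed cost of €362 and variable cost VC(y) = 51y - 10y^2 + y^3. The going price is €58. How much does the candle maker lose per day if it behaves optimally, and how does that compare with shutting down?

AVC = 51 - 10y + y^2 has its minimum €26 at y = 5; price €58 clears that bar, so the firm operates.
MC = 51 - 20y + 3y^2. Setting P = MC and taking the root on the rising branch gives y* = 7.
TR = 58·7 = 406. TC = 362 + 210 = 572. Profit = 406 − 572 = -€166.
Shutting down would mean losing the fixed cost of €362, so operating at a loss of €166 is better by €196.

Profit = -€166 at y = 7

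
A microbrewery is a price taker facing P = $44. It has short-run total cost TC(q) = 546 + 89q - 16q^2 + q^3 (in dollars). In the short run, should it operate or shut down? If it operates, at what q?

Variable cost is VC = 89q - 16q^2 + q^3, so AVC = VC/q = 89 - 16q + q^2 and MC = dTC/dq = 89 - 32q + 3q^2.
The AVC parabola has its vertex at q = 16/2 = 8, where AVC = 89 - 16·8 + 8^2 = $25.
Because $44 ≥ $25, revenue can cover variable cost; the firm operates.
P = MC gives 45 - 32q + 3q^2 = 0, with roots 5/3 and 9. Take the larger (rising MC): q* = 9.
Check: AVC at q = 9 is $26 ≤ P, so revenue covers variable cost.
Profit = P·q − TC = 44·9 − 780 = -$384, a loss, but smaller than the $546 fixed cost the firm would lose by shutting down.

Produce at q = 9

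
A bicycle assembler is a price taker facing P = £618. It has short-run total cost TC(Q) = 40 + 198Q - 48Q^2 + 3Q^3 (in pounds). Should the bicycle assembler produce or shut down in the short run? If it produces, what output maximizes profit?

From TC, MC = TC'(Q) = 198 - 96Q + 9Q^2 and AVC = VC/Q = 198 - 48Q + 3Q^2.
AVC is minimized where dAVC/dQ = -48 + 6Q = 0, at Q = 8; min AVC = 198 - 48·8 + 3·8^2 = £6.
P = £618 exceeds min AVC = £6, so the firm stays open.
P = MC gives -420 - 96Q + 9Q^2 = 0, with roots -10/3 and 14. Take the larger (rising MC): Q* = 14.
Check: AVC at Q = 14 is £114 ≤ P, so revenue covers variable cost.
Profit = P·Q − TC = 618·14 − 1636 = £7016.

Produce at Q = 14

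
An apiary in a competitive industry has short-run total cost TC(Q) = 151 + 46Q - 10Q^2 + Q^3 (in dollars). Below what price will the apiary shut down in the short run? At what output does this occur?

$21 per unit, at Q = 5

Short-run supply begins at min AVC. From VC = 46Q - 10Q^2 + Q^3, AVC = 46 - 10Q + Q^2.
dAVC/dQ = -10 + 2Q = 0 gives Q = 5. min AVC = 46 - 10·5 + 5^2 = 21.
So the shutdown price is $21.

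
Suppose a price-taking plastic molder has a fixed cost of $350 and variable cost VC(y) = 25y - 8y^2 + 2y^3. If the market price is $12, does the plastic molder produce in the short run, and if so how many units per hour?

From TC, MC = TC'(y) = 25 - 16y + 6y^2 and AVC = VC/y = 25 - 8y + 2y^2.
AVC is minimized where dAVC/dy = -8 + 4y = 0, at y = 2; min AVC = 25 - 8·2 + 2·2^2 = $17.
P = $12 lies below min AVC = $17; no output level covers variable cost.
Shutting down limits the loss to fixed cost, $350.

Shut down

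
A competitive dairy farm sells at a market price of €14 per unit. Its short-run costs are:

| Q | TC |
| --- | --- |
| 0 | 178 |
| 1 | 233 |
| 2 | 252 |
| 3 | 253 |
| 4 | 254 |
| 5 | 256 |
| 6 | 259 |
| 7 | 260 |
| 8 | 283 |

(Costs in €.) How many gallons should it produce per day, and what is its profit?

Q = 7; profit = -€162

Compute π = P·Q − TC at each output: Q=0: -178; Q=1: -219; Q=2: -224; Q=3: -211; Q=4: -198; Q=5: -186; Q=6: -175; Q=7: -162; Q=8: -171.
Profit is maximized at Q = 7. AVC there is 82/7 = €11.71 ≤ P, so producing beats shutting down (which would give -€178).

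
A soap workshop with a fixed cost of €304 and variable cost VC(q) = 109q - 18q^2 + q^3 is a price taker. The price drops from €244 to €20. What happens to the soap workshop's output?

Output falls from 15 to 0 (the firm shuts down)

MC = 109 - 36q + 3q^2; the shutdown threshold is min AVC = €28 (at q = 9).
At P = €244 ≥ min AVC, set P = MC on the rising branch: q = 15.
At P = €20 < min AVC = €28, price no longer covers variable cost at any output, so the firm shuts down: q = 0.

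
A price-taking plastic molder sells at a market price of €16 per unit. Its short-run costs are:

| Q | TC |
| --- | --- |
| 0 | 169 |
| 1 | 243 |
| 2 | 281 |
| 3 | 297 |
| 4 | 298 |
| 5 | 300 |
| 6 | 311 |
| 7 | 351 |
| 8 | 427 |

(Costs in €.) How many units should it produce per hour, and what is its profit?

Q = 0 (shut down); profit = -€169

Tabulate TR − TC: Q=0: -169; Q=1: -227; Q=2: -249; Q=3: -249; Q=4: -234; Q=5: -220; Q=6: -215; Q=7: -239; Q=8: -299.
Profit is highest at Q = 0. Equivalently, the lowest AVC in the table is 142/6 ≈ €23.67 at Q = 6, and P = €16 falls below it — price never covers variable cost, so the firm shuts down and loses only its fixed cost.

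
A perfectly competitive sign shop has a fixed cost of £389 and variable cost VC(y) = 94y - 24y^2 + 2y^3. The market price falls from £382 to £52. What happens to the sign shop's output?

Output falls from 12 to 7

AVC = 94 - 24y + 2y^2, minimized at y = 6 where min AVC = £22. MC = 94 - 48y + 6y^2.
With P = £382 above the shutdown price, P = MC gives y = 12.
At P = £52 ≥ min AVC, set P = MC: y = 7. The firm stays open but cuts output.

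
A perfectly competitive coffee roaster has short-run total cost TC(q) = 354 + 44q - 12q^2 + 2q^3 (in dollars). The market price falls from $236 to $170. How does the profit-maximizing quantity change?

Output falls from 8 to 7

AVC = 44 - 12q + 2q^2, minimized at q = 3 where min AVC = $26. MC = 44 - 24q + 6q^2.
At P = $236 ≥ min AVC, set P = MC on the rising branch: q = 8.
At P = $170 ≥ min AVC, set P = MC: q = 7. The firm stays open but cuts output.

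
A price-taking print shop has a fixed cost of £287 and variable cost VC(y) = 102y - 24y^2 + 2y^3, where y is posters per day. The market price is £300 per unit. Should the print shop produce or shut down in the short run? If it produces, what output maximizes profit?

Produce at y = 11

From TC, MC = TC'(y) = 102 - 48y + 6y^2 and AVC = VC/y = 102 - 24y + 2y^2.
AVC is minimized where dAVC/dy = -24 + 4y = 0, at y = 6; min AVC = 102 - 24·6 + 2·6^2 = £30.
P = £300 exceeds min AVC = £30, so the firm stays open.
P = MC gives -198 - 48y + 6y^2 = 0, with roots -3 and 11. Take the larger (rising MC): y* = 11.
Check: AVC at y = 11 is £80 ≤ P, so revenue covers variable cost.
Profit = P·y − TC = 300·11 − 1167 = £2133.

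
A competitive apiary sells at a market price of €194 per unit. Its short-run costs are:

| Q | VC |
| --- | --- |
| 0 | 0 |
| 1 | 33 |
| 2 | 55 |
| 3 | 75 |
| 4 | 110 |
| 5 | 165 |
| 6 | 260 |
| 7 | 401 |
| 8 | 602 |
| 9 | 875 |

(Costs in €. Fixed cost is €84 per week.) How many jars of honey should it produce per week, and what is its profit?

Profit at each row (π = 194Q − TC): Q=0: -84; Q=1: 77; Q=2: 249; Q=3: 423; Q=4: 582; Q=5: 721; Q=6: 820; Q=7: 873; Q=8: 866; Q=9: 787.
Profit is maximized at Q = 7. AVC there is 401/7 = €57.29 ≤ P, so producing beats shutting down (which would give -€84).

Q = 7; profit = €873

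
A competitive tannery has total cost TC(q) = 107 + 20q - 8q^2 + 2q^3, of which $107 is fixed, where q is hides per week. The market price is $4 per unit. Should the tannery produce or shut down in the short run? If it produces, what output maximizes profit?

Shut down

Variable cost is VC = 20q - 8q^2 + 2q^3, so AVC = VC/q = 20 - 8q + 2q^2 and MC = dTC/dq = 20 - 16q + 6q^2.
The AVC parabola has its vertex at q = 8/4 = 2, where AVC = 20 - 8·2 + 2·2^2 = $12.
With P < min AVC ($4 < $12), every unit sold adds to the loss.
The firm minimizes its loss by shutting down and losing only its fixed cost of $107.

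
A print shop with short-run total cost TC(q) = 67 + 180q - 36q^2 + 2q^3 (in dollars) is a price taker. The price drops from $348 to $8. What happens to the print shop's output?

Output falls from 14 to 0 (the firm shuts down)

AVC = 180 - 36q + 2q^2, minimized at q = 9 where min AVC = $18. MC = 180 - 72q + 6q^2.
With P = $348 above the shutdown price, P = MC gives q = 14.
At P = $8 < min AVC = $18, price no longer covers variable cost at any output, so the firm shuts down: q = 0.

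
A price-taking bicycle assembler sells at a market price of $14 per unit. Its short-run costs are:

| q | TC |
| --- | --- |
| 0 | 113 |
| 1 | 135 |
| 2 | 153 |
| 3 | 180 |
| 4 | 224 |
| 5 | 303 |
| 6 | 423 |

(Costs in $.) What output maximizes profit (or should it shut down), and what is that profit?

q = 0 (shut down); profit = -$113

Profit at each row (π = 14q − TC): q=0: -113; q=1: -121; q=2: -125; q=3: -138; q=4: -168; q=5: -233; q=6: -339.
Profit is highest at q = 0. Equivalently, the lowest AVC in the table is 40/2 ≈ $20 at q = 2, and P = $14 falls below it — price never covers variable cost, so the firm shuts down and loses only its fixed cost.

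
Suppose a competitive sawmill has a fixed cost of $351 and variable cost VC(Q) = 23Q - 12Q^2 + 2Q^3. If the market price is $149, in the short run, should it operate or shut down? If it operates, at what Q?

Strip out fixed cost: VC = 23Q - 12Q^2 + 2Q^3. Then AVC = 23 - 12Q + 2Q^2 and MC = 23 - 24Q + 6Q^2.
AVC hits its minimum where MC = AVC, at Q = 3, giving min AVC = 23 - 12·3 + 2·3^2 = $5.
Because $149 ≥ $5, revenue can cover variable cost; the firm operates.
Solving P = MC: -126 - 24Q + 6Q^2 = 0 ⇒ Q = -3 or 7. On the upward-sloping branch, Q* = 7.
Check: AVC at Q = 7 is $37 ≤ P, so revenue covers variable cost.
Profit = P·Q − TC = 149·7 − 610 = $433.

Produce at Q = 7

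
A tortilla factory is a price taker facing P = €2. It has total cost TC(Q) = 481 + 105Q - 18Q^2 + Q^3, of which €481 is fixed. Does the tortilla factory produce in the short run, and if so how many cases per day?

Strip out fixed cost: VC = 105Q - 18Q^2 + Q^3. Then AVC = 105 - 18Q + Q^2 and MC = 105 - 36Q + 3Q^2.
AVC is minimized where dAVC/dQ = -18 + 2Q = 0, at Q = 9; min AVC = 105 - 18·9 + 9^2 = €24.
P = €2 lies below min AVC = €24; no output level covers variable cost.
Shutting down limits the loss to fixed cost, €481.

Shut down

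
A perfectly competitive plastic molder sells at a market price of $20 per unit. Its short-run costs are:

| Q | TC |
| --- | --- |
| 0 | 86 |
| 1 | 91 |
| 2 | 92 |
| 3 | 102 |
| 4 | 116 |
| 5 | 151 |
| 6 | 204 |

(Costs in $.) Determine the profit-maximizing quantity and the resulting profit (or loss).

Q = 4; profit = -$36

Profit at each row (π = 20Q − TC): Q=0: -86; Q=1: -71; Q=2: -52; Q=3: -42; Q=4: -36; Q=5: -51; Q=6: -84.
Profit is maximized at Q = 4. AVC there is 30/4 = $7.50 ≤ P, so producing beats shutting down (which would give -$86).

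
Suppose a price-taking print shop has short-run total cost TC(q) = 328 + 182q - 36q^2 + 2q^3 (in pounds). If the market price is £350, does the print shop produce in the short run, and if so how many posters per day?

Variable cost is VC = 182q - 36q^2 + 2q^3, so AVC = VC/q = 182 - 36q + 2q^2 and MC = dTC/dq = 182 - 72q + 6q^2.
The AVC parabola has its vertex at q = 36/4 = 9, where AVC = 182 - 36·9 + 2·9^2 = £20.
P = £350 exceeds min AVC = £20, so the firm stays open.
Set P = MC: 350 = 182 - 72q + 6q^2 → -168 - 72q + 6q^2 = 0. The roots are q = -2 and q = 14; the profit-maximizing output is on the rising part of MC, so q* = 14.
Check: AVC at q = 14 is £70 ≤ P, so revenue covers variable cost.
Profit = P·q − TC = 350·14 − 1308 = £3592.

Produce at q = 14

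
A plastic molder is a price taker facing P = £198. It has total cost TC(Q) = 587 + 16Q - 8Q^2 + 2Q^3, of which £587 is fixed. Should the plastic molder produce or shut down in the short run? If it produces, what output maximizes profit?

Produce at Q = 7

Variable cost is VC = 16Q - 8Q^2 + 2Q^3, so AVC = VC/Q = 16 - 8Q + 2Q^2 and MC = dTC/dQ = 16 - 16Q + 6Q^2.
The AVC parabola has its vertex at Q = 8/4 = 2, where AVC = 16 - 8·2 + 2·2^2 = £8.
Since P = £198 ≥ min AVC = £8, price covers variable cost and the firm should produce.
Set P = MC: 198 = 16 - 16Q + 6Q^2 → -182 - 16Q + 6Q^2 = 0. The roots are Q = -13/3 and Q = 7; the profit-maximizing output is on the rising part of MC, so Q* = 7.
Check: AVC at Q = 7 is £58 ≤ P, so revenue covers variable cost.
Profit = P·Q − TC = 198·7 − 993 = £393.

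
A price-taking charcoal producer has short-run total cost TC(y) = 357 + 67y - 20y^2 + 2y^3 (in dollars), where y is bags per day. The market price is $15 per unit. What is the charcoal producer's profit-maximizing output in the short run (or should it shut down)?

Shut down

Variable cost is VC = 67y - 20y^2 + 2y^3, so AVC = VC/y = 67 - 20y + 2y^2 and MC = dTC/dy = 67 - 40y + 6y^2.
AVC hits its minimum where MC = AVC, at y = 5, giving min AVC = 67 - 20·5 + 2·5^2 = $17.
With P < min AVC ($15 < $17), every unit sold adds to the loss.
The firm minimizes its loss by shutting down and losing only its fixed cost of $357.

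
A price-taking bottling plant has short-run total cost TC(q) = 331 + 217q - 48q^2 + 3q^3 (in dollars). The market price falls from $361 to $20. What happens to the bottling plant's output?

Output falls from 12 to 0 (the firm shuts down)

MC = 217 - 96q + 9q^2; the shutdown threshold is min AVC = $25 (at q = 8).
With P = $361 above the shutdown price, P = MC gives q = 12.
At P = $20 < min AVC = $25, price no longer covers variable cost at any output, so the firm shuts down: q = 0.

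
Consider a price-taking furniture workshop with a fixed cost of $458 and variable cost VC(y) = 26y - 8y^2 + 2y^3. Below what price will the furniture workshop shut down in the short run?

$18 per unit

The firm shuts down when price falls below the minimum of average variable cost. AVC = VC/y = 26 - 8y + 2y^2.
dAVC/dy = -8 + 4y = 0 gives y = 2. min AVC = 26 - 8·2 + 2·2^2 = 18.
So the shutdown price is $18.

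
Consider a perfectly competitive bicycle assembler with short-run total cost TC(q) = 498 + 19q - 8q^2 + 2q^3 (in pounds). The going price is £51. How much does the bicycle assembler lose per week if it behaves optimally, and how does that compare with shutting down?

AVC = 19 - 8q + 2q^2 has its minimum £11 at q = 2; price £51 clears that bar, so the firm operates.
With MC = 19 - 16q + 6q^2, P = MC on the upward-sloping part at q* = 4.
TR = 51·4 = 204. TC = 498 + 76 = 574. Profit = 204 − 574 = -£370.
By producing, the firm covers all variable cost plus £128 of fixed cost; shutting down would lose the full £498.

Profit = -£370 at q = 4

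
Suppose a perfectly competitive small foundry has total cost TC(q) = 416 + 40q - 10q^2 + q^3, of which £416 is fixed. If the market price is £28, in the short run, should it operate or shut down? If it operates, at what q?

Produce at q = 6

From TC, MC = TC'(q) = 40 - 20q + 3q^2 and AVC = VC/q = 40 - 10q + q^2.
The AVC parabola has its vertex at q = 10/2 = 5, where AVC = 40 - 10·5 + 5^2 = £15.
Because £28 ≥ £15, revenue can cover variable cost; the firm operates.
Set P = MC: 28 = 40 - 20q + 3q^2 → 12 - 20q + 3q^2 = 0. The roots are q = 2/3 and q = 6; the profit-maximizing output is on the rising part of MC, so q* = 6.
Check: AVC at q = 6 is £16 ≤ P, so revenue covers variable cost.
Profit = P·q − TC = 28·6 − 512 = -£344, a loss, but smaller than the £416 fixed cost the firm would lose by shutting down.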